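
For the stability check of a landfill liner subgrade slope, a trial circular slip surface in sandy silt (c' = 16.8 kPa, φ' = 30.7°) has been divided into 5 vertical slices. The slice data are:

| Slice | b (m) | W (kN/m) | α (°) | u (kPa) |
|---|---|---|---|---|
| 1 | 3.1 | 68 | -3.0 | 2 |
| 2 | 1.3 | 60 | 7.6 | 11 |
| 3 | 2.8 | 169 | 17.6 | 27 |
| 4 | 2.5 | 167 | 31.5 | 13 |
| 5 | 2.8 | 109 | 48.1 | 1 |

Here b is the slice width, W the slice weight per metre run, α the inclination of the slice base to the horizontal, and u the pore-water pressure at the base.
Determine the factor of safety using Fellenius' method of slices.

FS = 2.05

Ordinary method of slices: FS = Σ[c'·Δl_i + (W_i cosα_i − u_i·Δl_i)·tanφ'] / Σ W_i sinα_i, with Δl_i = b_i / cosα_i.
Slice 1: Δl = 3.1/cos(-3.0°) = 3.104 m; N'_1 = 68·cos(-3.0°) − 2·3.104 = 61.7; c'Δl = 52.15; W sinα = -3.6
Slice 2: Δl = 1.3/cos7.6° = 1.312 m; N'_2 = 60·cos7.6° − 11·1.312 = 45.0; c'Δl = 22.03; W sinα = 7.9
Slice 3: Δl = 2.8/cos17.6° = 2.938 m; N'_3 = 169·cos17.6° − 27·2.938 = 81.8; c'Δl = 49.35; W sinα = 51.1
Slice 4: Δl = 2.5/cos31.5° = 2.932 m; N'_4 = 167·cos31.5° − 13·2.932 = 104.3; c'Δl = 49.26; W sinα = 87.3
Slice 5: Δl = 2.8/cos48.1° = 4.193 m; N'_5 = 109·cos48.1° − 1·4.193 = 68.6; c'Δl = 70.44; W sinα = 81.1
Σc'Δl = 243.2 kN/m; ΣN' = 361.4 kN/m; ΣW sinα = 223.9 kN/m
Resisting = 243.2 + 361.4·tan30.7° = 243.2 + 214.6 = 457.8 kN/m
FS = 457.8 / 223.9 = 2.045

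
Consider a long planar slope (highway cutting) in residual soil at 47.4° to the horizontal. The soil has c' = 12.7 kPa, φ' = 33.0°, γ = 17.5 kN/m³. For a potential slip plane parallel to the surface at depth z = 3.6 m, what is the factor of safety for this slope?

For an infinite slope with a slip plane parallel to the surface (no pore pressure): FS = [c' + γz cos²β tanφ'] / [γz sinβ cosβ].
γz = 17.5·3.6 = 63.00 kN/m²
Numerator = 12.7 + 63.00·cos²47.4°·tan33.0° = 12.7 + 63.00·0.4582·0.6494 = 31.445 kPa
Denominator = 63.00·sin47.4°·cos47.4° = 63.00·0.7361·0.6769 = 31.390 kPa
FS = 31.445 / 31.390 = 1.002

FS = 1.00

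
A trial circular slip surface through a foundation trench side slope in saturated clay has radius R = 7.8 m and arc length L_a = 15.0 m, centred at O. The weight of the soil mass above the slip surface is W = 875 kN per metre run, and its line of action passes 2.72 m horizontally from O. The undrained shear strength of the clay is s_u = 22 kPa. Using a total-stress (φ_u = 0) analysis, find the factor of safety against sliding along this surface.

Taking moments about the centre O, the resisting moment is provided by the undrained shear strength acting along the arc:
M_R = s_u·L_a·R = 22·15.00·7.8 = 2574.0 kN·m/m
M_D = W·d = 875·2.72 = 2380.0 kN·m/m
FS = M_R / M_D = 2574.0 / 2380.0 = 1.082

FS = 1.08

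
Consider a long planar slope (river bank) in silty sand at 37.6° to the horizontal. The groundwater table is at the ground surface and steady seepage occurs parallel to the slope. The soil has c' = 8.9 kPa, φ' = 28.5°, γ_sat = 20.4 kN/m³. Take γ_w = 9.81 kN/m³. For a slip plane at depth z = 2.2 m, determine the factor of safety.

FS = 0.78

With seepage parallel to the slope and the water table at the surface, the effective normal stress on the slip plane uses the buoyant unit weight γ' = γ_sat − γ_w while the driving shear stress uses γ_sat:
FS = [c' + γ' z cos²β tanφ'] / [γ_sat z sinβ cosβ]
γ' = 20.4 − 9.81 = 10.59 kN/m³
Numerator = 8.9 + 10.59·2.2·cos²37.6°·tan28.5° = 8.9 + 10.59·2.2·0.6277·0.5430 = 16.841 kPa
Denominator = 20.4·2.2·sin37.6°·cos37.6° = 20.4·2.2·0.6101·0.7923 = 21.696 kPa
FS = 16.841 / 21.696 = 0.776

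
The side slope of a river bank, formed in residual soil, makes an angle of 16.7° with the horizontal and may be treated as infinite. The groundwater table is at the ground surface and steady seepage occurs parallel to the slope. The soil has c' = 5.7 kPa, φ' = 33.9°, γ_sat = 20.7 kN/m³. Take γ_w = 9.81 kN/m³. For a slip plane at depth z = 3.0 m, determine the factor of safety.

FS = 1.51

With seepage parallel to the slope and the water table at the surface, the effective normal stress on the slip plane uses the buoyant unit weight γ' = γ_sat − γ_w while the driving shear stress uses γ_sat:
FS = [c' + γ' z cos²β tanφ'] / [γ_sat z sinβ cosβ]
γ' = 20.7 − 9.81 = 10.89 kN/m³
Numerator = 5.7 + 10.89·3.0·cos²16.7°·tan33.9° = 5.7 + 10.89·3.0·0.9174·0.6720 = 25.841 kPa
Denominator = 20.7·3.0·sin16.7°·cos16.7° = 20.7·3.0·0.2874·0.9578 = 17.092 kPa
FS = 25.841 / 17.092 = 1.512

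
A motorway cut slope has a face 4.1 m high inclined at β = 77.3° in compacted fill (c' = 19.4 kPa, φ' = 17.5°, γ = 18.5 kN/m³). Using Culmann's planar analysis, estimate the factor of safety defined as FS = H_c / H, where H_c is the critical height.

FS = 1.92

H_c = (4c'/γ) · sinβ cosφ' / [1 − cos(β − φ')]
    = (4·19.4/18.5) · sin77.3°·cos17.5° / [1 − cos59.8°]
    = 4.195 · 0.9304 / 0.4970 = 7.85 m
FS = H_c / H = 7.85 / 4.1 = 1.915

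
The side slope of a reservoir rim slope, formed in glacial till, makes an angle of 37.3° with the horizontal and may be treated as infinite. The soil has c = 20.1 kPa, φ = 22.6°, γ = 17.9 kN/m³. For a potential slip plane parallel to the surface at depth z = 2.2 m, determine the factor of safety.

For an infinite slope with a slip plane parallel to the surface (no pore pressure): FS = [c + γz cos²β tanφ] / [γz sinβ cosβ].
γz = 17.9·2.2 = 39.38 kN/m²
Numerator = 20.1 + 39.38·cos²37.3°·tan22.6° = 20.1 + 39.38·0.6328·0.4163 = 30.473 kPa
Denominator = 39.38·sin37.3°·cos37.3° = 39.38·0.6060·0.7955 = 18.983 kPa
FS = 30.473 / 18.983 = 1.605

FS = 1.61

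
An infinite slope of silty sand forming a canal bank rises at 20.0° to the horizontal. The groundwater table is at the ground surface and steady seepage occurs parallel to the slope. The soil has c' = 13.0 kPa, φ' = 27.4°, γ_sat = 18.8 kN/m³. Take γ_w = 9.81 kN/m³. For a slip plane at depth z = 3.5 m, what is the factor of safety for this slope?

With seepage parallel to the slope and the water table at the surface, the effective normal stress on the slip plane uses the buoyant unit weight γ' = γ_sat − γ_w while the driving shear stress uses γ_sat:
FS = [c' + γ' z cos²β tanφ'] / [γ_sat z sinβ cosβ]
γ' = 18.8 − 9.81 = 8.99 kN/m³
Numerator = 13.0 + 8.99·3.5·cos²20.0°·tan27.4° = 13.0 + 8.99·3.5·0.8830·0.5184 = 27.402 kPa
Denominator = 18.8·3.5·sin20.0°·cos20.0° = 18.8·3.5·0.3420·0.9397 = 21.148 kPa
FS = 27.402 / 21.148 = 1.296

FS = 1.30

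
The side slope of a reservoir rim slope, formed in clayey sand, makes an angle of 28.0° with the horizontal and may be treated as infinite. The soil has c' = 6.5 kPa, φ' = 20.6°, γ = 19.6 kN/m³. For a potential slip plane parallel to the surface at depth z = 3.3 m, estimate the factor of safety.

FS = 0.95

For an infinite slope with a slip plane parallel to the surface (no pore pressure): FS = [c' + γz cos²β tanφ'] / [γz sinβ cosβ].
γz = 19.6·3.3 = 64.68 kN/m²
Numerator = 6.5 + 64.68·cos²28.0°·tan20.6° = 6.5 + 64.68·0.7796·0.3759 = 25.453 kPa
Denominator = 64.68·sin28.0°·cos28.0° = 64.68·0.4695·0.8829 = 26.811 kPa
FS = 25.453 / 26.811 = 0.949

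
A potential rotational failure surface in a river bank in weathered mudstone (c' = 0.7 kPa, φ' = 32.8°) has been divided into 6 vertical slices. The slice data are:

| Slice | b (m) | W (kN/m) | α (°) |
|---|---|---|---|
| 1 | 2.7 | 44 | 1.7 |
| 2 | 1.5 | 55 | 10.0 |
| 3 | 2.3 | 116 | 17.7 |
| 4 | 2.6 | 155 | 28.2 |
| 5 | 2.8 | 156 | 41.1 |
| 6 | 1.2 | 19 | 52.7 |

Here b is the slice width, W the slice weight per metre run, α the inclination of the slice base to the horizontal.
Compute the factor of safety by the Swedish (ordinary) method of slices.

FS = 1.33

Ordinary method of slices: FS = Σ[c'·Δl_i + (W_i cosα_i)·tanφ'] / Σ W_i sinα_i, with Δl_i = b_i / cosα_i.
Slice 1: Δl = 2.7/cos1.7° = 2.701 m; N'_1 = 44·cos1.7° = 44.0; c'Δl = 1.89; W sinα = 1.3
Slice 2: Δl = 1.5/cos10.0° = 1.523 m; N'_2 = 55·cos10.0° = 54.2; c'Δl = 1.07; W sinα = 9.6
Slice 3: Δl = 2.3/cos17.7° = 2.414 m; N'_3 = 116·cos17.7° = 110.5; c'Δl = 1.69; W sinα = 35.3
Slice 4: Δl = 2.6/cos28.2° = 2.950 m; N'_4 = 155·cos28.2° = 136.6; c'Δl = 2.07; W sinα = 73.2
Slice 5: Δl = 2.8/cos41.1° = 3.716 m; N'_5 = 156·cos41.1° = 117.6; c'Δl = 2.60; W sinα = 102.6
Slice 6: Δl = 1.2/cos52.7° = 1.980 m; N'_6 = 19·cos52.7° = 11.5; c'Δl = 1.39; W sinα = 15.1
Σc'Δl = 10.7 kN/m; ΣN' = 474.3 kN/m; ΣW sinα = 237.0 kN/m
Resisting = 10.7 + 474.3·tan32.8° = 10.7 + 305.7 = 316.4 kN/m
FS = 316.4 / 237.0 = 1.335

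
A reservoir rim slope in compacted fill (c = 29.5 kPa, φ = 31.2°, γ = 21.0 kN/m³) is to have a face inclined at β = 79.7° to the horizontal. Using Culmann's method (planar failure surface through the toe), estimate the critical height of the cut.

H_c = 14.02 m

Culmann's analysis gives the critical failure plane at α_cr = (β + φ)/2 = (79.7 + 31.2)/2 = 55.5°, and the critical height
H_c = (4c/γ) · sinβ cosφ / [1 − cos(β − φ)]
    = (4·29.5/21.0) · sin79.7°·cos31.2° / [1 − cos(48.5°)]
    = 5.619 · 0.9839·0.8554 / [1 − 0.6626]
    = 5.619 · 0.8416 / 0.3374
    = 14.02 m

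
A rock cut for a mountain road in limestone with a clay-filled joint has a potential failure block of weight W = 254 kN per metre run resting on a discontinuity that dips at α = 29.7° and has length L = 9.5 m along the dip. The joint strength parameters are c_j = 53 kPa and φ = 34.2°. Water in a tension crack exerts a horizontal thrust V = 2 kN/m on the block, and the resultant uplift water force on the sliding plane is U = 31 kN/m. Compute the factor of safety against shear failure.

FS = 4.95

Resolving the block weight along and normal to the plane and applying the Mohr–Coulomb strength on the joint:
N' = W cosα − U − V sinα = 254·cos29.7° − 31 − 2·sin29.7° = 188.6 kN/m
Driving force T = W sinα + V cosα = 254·sin29.7° + 2·cos29.7° = 127.6 kN/m
Resisting force R = c_j·L + N'·tanφ = 53·9.5 + 188.6·tan34.2° = 503.5 + 128.2 = 631.7 kN/m
FS = R / T = 631.7 / 127.6 = 4.951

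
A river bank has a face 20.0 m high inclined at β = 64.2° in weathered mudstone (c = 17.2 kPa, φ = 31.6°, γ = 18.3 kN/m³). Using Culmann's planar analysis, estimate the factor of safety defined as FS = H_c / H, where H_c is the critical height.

FS = 0.91

H_c = (4c/γ) · sinβ cosφ / [1 − cos(β − φ)]
    = (4·17.2/18.3) · sin64.2°·cos31.6° / [1 − cos32.6°]
    = 3.760 · 0.7668 / 0.1575 = 18.30 m
FS = H_c / H = 18.30 / 20.0 = 0.915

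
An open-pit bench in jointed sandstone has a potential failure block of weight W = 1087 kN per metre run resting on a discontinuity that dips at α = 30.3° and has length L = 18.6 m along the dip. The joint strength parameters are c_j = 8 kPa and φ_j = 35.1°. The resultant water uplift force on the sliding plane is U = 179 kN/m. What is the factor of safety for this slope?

Resolving the block weight along and normal to the plane and applying the Mohr–Coulomb strength on the joint:
N' = W cosα − U = 1087·cos30.3° − 179 = 759.5 kN/m
Driving force T = W sinα = 1087·sin30.3° = 548.4 kN/m
Resisting force R = c_j·L + N'·tanφ_j = 8·18.6 + 759.5·tan35.1° = 148.8 + 533.8 = 682.6 kN/m
FS = R / T = 682.6 / 548.4 = 1.245

FS = 1.24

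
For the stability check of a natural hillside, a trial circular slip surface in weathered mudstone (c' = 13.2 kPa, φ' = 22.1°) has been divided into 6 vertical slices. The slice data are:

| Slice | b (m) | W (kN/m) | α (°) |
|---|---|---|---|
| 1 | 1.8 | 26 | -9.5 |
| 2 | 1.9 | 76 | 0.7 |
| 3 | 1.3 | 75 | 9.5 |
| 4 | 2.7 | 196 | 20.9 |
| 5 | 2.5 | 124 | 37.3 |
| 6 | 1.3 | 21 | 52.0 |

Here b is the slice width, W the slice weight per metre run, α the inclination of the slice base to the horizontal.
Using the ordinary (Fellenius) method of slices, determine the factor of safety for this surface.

FS = 2.14

Ordinary method of slices: FS = Σ[c'·Δl_i + (W_i cosα_i)·tanφ'] / Σ W_i sinα_i, with Δl_i = b_i / cosα_i.
Slice 1: Δl = 1.8/cos(-9.5°) = 1.825 m; N'_1 = 26·cos(-9.5°) = 25.6; c'Δl = 24.09; W sinα = -4.3
Slice 2: Δl = 1.9/cos0.7° = 1.900 m; N'_2 = 76·cos0.7° = 76.0; c'Δl = 25.08; W sinα = 0.9
Slice 3: Δl = 1.3/cos9.5° = 1.318 m; N'_3 = 75·cos9.5° = 74.0; c'Δl = 17.40; W sinα = 12.4
Slice 4: Δl = 2.7/cos20.9° = 2.890 m; N'_4 = 196·cos20.9° = 183.1; c'Δl = 38.15; W sinα = 69.9
Slice 5: Δl = 2.5/cos37.3° = 3.143 m; N'_5 = 124·cos37.3° = 98.6; c'Δl = 41.48; W sinα = 75.1
Slice 6: Δl = 1.3/cos52.0° = 2.112 m; N'_6 = 21·cos52.0° = 12.9; c'Δl = 27.87; W sinα = 16.5
Σc'Δl = 174.1 kN/m; ΣN' = 470.3 kN/m; ΣW sinα = 170.6 kN/m
Resisting = 174.1 + 470.3·tan22.1° = 174.1 + 191.0 = 365.0 kN/m
FS = 365.0 / 170.6 = 2.139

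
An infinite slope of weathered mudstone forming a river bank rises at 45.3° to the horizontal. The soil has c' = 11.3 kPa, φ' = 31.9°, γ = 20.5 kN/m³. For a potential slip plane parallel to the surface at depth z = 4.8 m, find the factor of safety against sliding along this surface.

FS = 0.85

For an infinite slope with a slip plane parallel to the surface (no pore pressure): FS = [c' + γz cos²β tanφ'] / [γz sinβ cosβ].
γz = 20.5·4.8 = 98.40 kN/m²
Numerator = 11.3 + 98.40·cos²45.3°·tan31.9° = 11.3 + 98.40·0.4948·0.6224 = 41.604 kPa
Denominator = 98.40·sin45.3°·cos45.3° = 98.40·0.7108·0.7034 = 49.197 kPa
FS = 41.604 / 49.197 = 0.846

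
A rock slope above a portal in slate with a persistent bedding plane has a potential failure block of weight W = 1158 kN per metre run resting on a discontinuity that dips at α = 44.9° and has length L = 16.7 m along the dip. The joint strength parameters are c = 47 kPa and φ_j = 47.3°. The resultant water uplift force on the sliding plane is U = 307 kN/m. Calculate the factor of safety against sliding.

FS = 1.64

Resolving the block weight along and normal to the plane and applying the Mohr–Coulomb strength on the joint:
N' = W cosα − U = 1158·cos44.9° − 307 = 513.3 kN/m
Driving force T = W sinα = 1158·sin44.9° = 817.4 kN/m
Resisting force R = c·L + N'·tanφ_j = 47·16.7 + 513.3·tan47.3° = 784.9 + 556.2 = 1341.1 kN/m
FS = R / T = 1341.1 / 817.4 = 1.641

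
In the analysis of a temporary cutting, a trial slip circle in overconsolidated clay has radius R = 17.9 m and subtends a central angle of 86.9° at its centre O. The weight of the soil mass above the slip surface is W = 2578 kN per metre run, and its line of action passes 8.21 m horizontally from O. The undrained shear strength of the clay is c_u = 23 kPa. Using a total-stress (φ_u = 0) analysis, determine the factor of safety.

FS = 0.53

Taking moments about the centre O, the resisting moment is provided by the undrained shear strength acting along the arc:
Arc length L_a = R·θ = 17.9·(86.9°·π/180) = 17.9·1.5167 = 27.15 m
M_R = c_u·L_a·R = 23·27.15·17.9 = 11177.1 kN·m/m
M_D = W·d = 2578·8.21 = 21165.4 kN·m/m
FS = M_R / M_D = 11177.1 / 21165.4 = 0.528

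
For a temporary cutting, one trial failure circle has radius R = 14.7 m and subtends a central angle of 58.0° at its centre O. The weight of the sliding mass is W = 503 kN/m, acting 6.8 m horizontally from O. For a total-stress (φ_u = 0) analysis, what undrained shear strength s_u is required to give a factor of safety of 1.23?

FS = s_u·L_a·R / (W·d), so s_u = FS·W·d / (L_a·R).
Arc length L_a = R·θ = 14.7·(58.0°·π/180) = 14.7·1.0123 = 14.88 m
s_u = 1.23·503·6.8 / (14.88·14.7) = 4207.1 / 218.75 = 19.23 kPa

s_u = 19.2 kPa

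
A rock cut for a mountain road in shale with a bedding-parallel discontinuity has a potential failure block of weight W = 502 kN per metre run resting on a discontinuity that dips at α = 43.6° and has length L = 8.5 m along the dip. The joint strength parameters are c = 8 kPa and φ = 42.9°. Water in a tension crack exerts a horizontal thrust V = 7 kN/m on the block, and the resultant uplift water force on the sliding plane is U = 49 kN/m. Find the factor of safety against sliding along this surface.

FS = 1.01

Resolving the block weight along and normal to the plane and applying the Mohr–Coulomb strength on the joint:
N' = W cosα − U − V sinα = 502·cos43.6° − 49 − 7·sin43.6° = 309.7 kN/m
Driving force T = W sinα + V cosα = 502·sin43.6° + 7·cos43.6° = 351.3 kN/m
Resisting force R = c·L + N'·tanφ = 8·8.5 + 309.7·tan42.9° = 68.0 + 287.8 = 355.8 kN/m
FS = R / T = 355.8 / 351.3 = 1.013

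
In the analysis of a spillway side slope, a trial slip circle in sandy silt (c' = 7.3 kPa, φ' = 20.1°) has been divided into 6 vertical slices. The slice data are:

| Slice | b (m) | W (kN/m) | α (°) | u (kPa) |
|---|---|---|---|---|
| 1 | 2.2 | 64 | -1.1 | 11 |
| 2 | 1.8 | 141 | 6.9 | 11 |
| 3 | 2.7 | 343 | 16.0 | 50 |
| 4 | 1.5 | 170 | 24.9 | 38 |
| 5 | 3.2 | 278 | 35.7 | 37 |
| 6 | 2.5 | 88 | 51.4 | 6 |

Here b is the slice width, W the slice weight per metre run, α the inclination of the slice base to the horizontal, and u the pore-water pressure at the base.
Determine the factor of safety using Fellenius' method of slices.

FS = 0.78

Ordinary method of slices: FS = Σ[c'·Δl_i + (W_i cosα_i − u_i·Δl_i)·tanφ'] / Σ W_i sinα_i, with Δl_i = b_i / cosα_i.
Slice 1: Δl = 2.2/cos(-1.1°) = 2.200 m; N'_1 = 64·cos(-1.1°) − 11·2.200 = 39.8; c'Δl = 16.06; W sinα = -1.2
Slice 2: Δl = 1.8/cos6.9° = 1.813 m; N'_2 = 141·cos6.9° − 11·1.813 = 120.0; c'Δl = 13.24; W sinα = 16.9
Slice 3: Δl = 2.7/cos16.0° = 2.809 m; N'_3 = 343·cos16.0° − 50·2.809 = 189.3; c'Δl = 20.50; W sinα = 94.5
Slice 4: Δl = 1.5/cos24.9° = 1.654 m; N'_4 = 170·cos24.9° − 38·1.654 = 91.4; c'Δl = 12.07; W sinα = 71.6
Slice 5: Δl = 3.2/cos35.7° = 3.940 m; N'_5 = 278·cos35.7° − 37·3.940 = 80.0; c'Δl = 28.77; W sinα = 162.2
Slice 6: Δl = 2.5/cos51.4° = 4.007 m; N'_6 = 88·cos51.4° − 6·4.007 = 30.9; c'Δl = 29.25; W sinα = 68.8
Σc'Δl = 119.9 kN/m; ΣN' = 551.3 kN/m; ΣW sinα = 412.8 kN/m
Resisting = 119.9 + 551.3·tan20.1° = 119.9 + 201.7 = 321.6 kN/m
FS = 321.6 / 412.8 = 0.779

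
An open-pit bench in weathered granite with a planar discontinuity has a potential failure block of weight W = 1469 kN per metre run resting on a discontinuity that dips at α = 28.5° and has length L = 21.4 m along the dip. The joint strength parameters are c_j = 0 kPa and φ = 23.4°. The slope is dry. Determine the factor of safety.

FS = 0.80

Resolving the block weight along and normal to the plane and applying the Mohr–Coulomb strength on the joint:
N' = W cosα = 1469·cos28.5° = 1291.0 kN/m
Driving force T = W sinα = 1469·sin28.5° = 700.9 kN/m
Resisting force R = c_j·L + N'·tanφ = 0·21.4 + 1291.0·tan23.4° = 0.0 + 558.7 = 558.7 kN/m
FS = R / T = 558.7 / 700.9 = 0.797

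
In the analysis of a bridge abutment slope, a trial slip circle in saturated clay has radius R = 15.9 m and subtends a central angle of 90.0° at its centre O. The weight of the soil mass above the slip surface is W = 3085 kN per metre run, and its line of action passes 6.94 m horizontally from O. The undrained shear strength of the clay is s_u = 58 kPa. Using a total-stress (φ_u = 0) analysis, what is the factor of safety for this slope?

Taking moments about the centre O, the resisting moment is provided by the undrained shear strength acting along the arc:
Arc length L_a = R·θ = 15.9·(90.0°·π/180) = 15.9·1.5708 = 24.98 m
M_R = s_u·L_a·R = 58·24.98·15.9 = 23032.6 kN·m/m
M_D = W·d = 3085·6.94 = 21409.9 kN·m/m
FS = M_R / M_D = 23032.6 / 21409.9 = 1.076

FS = 1.08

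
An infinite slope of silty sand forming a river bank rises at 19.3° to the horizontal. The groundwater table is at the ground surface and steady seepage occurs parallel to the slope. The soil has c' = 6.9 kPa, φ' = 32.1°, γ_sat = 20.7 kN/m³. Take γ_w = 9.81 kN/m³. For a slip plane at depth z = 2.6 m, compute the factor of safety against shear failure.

With seepage parallel to the slope and the water table at the surface, the effective normal stress on the slip plane uses the buoyant unit weight γ' = γ_sat − γ_w while the driving shear stress uses γ_sat:
FS = [c' + γ' z cos²β tanφ'] / [γ_sat z sinβ cosβ]
γ' = 20.7 − 9.81 = 10.89 kN/m³
Numerator = 6.9 + 10.89·2.6·cos²19.3°·tan32.1° = 6.9 + 10.89·2.6·0.8908·0.6273 = 22.721 kPa
Denominator = 20.7·2.6·sin19.3°·cos19.3° = 20.7·2.6·0.3305·0.9438 = 16.789 kPa
FS = 22.721 / 16.789 = 1.353

FS = 1.35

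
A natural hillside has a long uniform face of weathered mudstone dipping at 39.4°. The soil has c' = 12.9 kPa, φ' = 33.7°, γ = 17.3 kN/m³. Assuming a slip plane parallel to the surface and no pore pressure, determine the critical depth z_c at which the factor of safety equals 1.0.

Setting FS = 1.00 in FS = [c' + γz cos²β tanφ'] / [γz sinβ cosβ] and solving for z:
z = c' / [γ cosβ (FS·sinβ − cosβ·tanφ')]
  = 12.9 / [17.3·cos39.4°·(1.00·sin39.4° − cos39.4°·tan33.7°)]
  = 12.9 / [17.3·0.7727·(1.00·0.6347 − 0.7727·0.6669)]
  = 12.9 / 1.5959 = 8.083 m

z_c = 8.08 m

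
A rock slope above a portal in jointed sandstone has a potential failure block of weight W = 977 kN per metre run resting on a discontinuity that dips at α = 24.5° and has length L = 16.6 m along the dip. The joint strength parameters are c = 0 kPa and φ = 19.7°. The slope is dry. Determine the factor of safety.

FS = 0.79

Resolving the block weight along and normal to the plane and applying the Mohr–Coulomb strength on the joint:
N' = W cosα = 977·cos24.5° = 889.0 kN/m
Driving force T = W sinα = 977·sin24.5° = 405.2 kN/m
Resisting force R = c·L + N'·tanφ = 0·16.6 + 889.0·tan19.7° = 0.0 + 318.3 = 318.3 kN/m
FS = R / T = 318.3 / 405.2 = 0.786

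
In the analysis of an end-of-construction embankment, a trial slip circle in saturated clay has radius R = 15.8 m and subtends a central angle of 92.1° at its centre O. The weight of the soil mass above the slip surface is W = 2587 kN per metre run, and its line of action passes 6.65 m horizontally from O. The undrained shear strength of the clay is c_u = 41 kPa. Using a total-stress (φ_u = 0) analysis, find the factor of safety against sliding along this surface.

FS = 0.96

Taking moments about the centre O, the resisting moment is provided by the undrained shear strength acting along the arc:
Arc length L_a = R·θ = 15.8·(92.1°·π/180) = 15.8·1.6074 = 25.40 m
M_R = c_u·L_a·R = 41·25.40·15.8 = 16452.6 kN·m/m
M_D = W·d = 2587·6.65 = 17203.5 kN·m/m
FS = M_R / M_D = 16452.6 / 17203.5 = 0.956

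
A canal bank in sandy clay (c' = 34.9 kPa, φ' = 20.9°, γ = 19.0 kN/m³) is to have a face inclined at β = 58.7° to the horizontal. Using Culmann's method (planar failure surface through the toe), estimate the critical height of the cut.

H_c = 27.95 m

Culmann's analysis gives the critical failure plane at α_cr = (β + φ')/2 = (58.7 + 20.9)/2 = 39.8°, and the critical height
H_c = (4c'/γ) · sinβ cosφ' / [1 − cos(β − φ')]
    = (4·34.9/19.0) · sin58.7°·cos20.9° / [1 − cos(37.8°)]
    = 7.347 · 0.8545·0.9342 / [1 − 0.7902]
    = 7.347 · 0.7982 / 0.2098
    = 27.95 m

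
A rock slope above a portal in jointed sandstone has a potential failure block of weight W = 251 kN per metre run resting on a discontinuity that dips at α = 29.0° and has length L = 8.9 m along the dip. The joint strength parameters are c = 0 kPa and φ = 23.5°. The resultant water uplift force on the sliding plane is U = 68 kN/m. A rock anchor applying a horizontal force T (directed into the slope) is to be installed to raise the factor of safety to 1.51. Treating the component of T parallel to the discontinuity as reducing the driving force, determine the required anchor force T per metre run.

T = 77 kN/m

Resolving forces along and normal to the sliding plane, with the horizontal anchor force T adding T·sinα to the effective normal force and T·cosα acting up the plane against the driving force:
FS = [cL + (W cosα − U + T sinα) tanφ] / [W sinα − T cosα]
Without the anchor: N' = 151.5 kN/m, driving T_d = 121.7 kN/m, resisting R = 0·8.9 + 151.5·tan23.5° = 65.9 kN/m, FS = 0.54.
Setting FS = 1.51 and solving for T:
1.51·(121.7 − T cos29.0°) = 65.9 + T sin29.0°·tan23.5°
T·(sin29.0°·tan23.5° + 1.51·cos29.0°) = 1.51·121.7 − 65.9
T·(0.4848·0.4348 + 1.51·0.8746) = 183.7 − 65.9 = 117.9
T·1.5315 = 117.9
T = 77.0 kN/m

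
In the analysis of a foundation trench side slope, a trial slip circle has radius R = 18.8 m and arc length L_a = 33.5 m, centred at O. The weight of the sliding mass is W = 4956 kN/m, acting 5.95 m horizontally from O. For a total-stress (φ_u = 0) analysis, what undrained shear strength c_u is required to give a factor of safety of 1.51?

FS = c_u·L_a·R / (W·d), so c_u = FS·W·d / (L_a·R).
c_u = 1.51·4956·5.95 / (33.50·18.8) = 44527.2 / 629.80 = 70.70 kPa

c_u = 70.7 kPa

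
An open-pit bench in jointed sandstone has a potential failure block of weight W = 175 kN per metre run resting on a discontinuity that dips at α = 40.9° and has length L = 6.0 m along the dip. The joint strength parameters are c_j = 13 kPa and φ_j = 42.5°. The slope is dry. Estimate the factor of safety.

Resolving the block weight along and normal to the plane and applying the Mohr–Coulomb strength on the joint:
N' = W cosα = 175·cos40.9° = 132.3 kN/m
Driving force T = W sinα = 175·sin40.9° = 114.6 kN/m
Resisting force R = c_j·L + N'·tanφ_j = 13·6.0 + 132.3·tan42.5° = 78.0 + 121.2 = 199.2 kN/m
FS = R / T = 199.2 / 114.6 = 1.739

FS = 1.74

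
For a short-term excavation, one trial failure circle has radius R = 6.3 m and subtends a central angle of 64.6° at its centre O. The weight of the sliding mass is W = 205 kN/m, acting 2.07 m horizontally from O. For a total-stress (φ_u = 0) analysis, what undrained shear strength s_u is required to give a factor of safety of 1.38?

s_u = 13.1 kPa

FS = s_u·L_a·R / (W·d), so s_u = FS·W·d / (L_a·R).
Arc length L_a = R·θ = 6.3·(64.6°·π/180) = 6.3·1.1275 = 7.10 m
s_u = 1.38·205·2.07 / (7.10·6.3) = 585.6 / 44.75 = 13.09 kPa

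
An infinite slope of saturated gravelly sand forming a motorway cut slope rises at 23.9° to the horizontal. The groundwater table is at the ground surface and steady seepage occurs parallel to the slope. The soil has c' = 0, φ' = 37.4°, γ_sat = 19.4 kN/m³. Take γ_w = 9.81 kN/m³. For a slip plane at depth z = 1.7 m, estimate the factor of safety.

FS = 0.85

With seepage parallel to the slope and the water table at the surface, the effective normal stress on the slip plane uses the buoyant unit weight γ' = γ_sat − γ_w while the driving shear stress uses γ_sat:
FS = [c' + γ' z cos²β tanφ'] / [γ_sat z sinβ cosβ]
(For c' = 0 this reduces to FS = (γ'/γ_sat)·tanφ'/tanβ.)
γ' = 19.4 − 9.81 = 9.59 kN/m³
Numerator = 0.0 + 9.59·1.7·cos²23.9°·tan37.4° = 0.0 + 9.59·1.7·0.8359·0.7646 = 10.419 kPa
Denominator = 19.4·1.7·sin23.9°·cos23.9° = 19.4·1.7·0.4051·0.9143 = 12.216 kPa
FS = 10.419 / 12.216 = 0.853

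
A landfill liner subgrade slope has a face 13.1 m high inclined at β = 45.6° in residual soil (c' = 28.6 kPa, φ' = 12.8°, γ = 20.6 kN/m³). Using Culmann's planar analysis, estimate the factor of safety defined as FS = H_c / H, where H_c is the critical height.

H_c = (4c'/γ) · sinβ cosφ' / [1 − cos(β − φ')]
    = (4·28.6/20.6) · sin45.6°·cos12.8° / [1 − cos32.8°]
    = 5.553 · 0.6967 / 0.1594 = 24.27 m
FS = H_c / H = 24.27 / 13.1 = 1.853

FS = 1.85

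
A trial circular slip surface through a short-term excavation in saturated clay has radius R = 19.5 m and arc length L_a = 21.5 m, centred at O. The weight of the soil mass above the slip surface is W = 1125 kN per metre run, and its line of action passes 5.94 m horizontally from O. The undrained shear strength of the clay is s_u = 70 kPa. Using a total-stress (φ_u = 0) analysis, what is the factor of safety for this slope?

FS = 4.39

Taking moments about the centre O, the resisting moment is provided by the undrained shear strength acting along the arc:
M_R = s_u·L_a·R = 70·21.50·19.5 = 29347.5 kN·m/m
M_D = W·d = 1125·5.94 = 6682.5 kN·m/m
FS = M_R / M_D = 29347.5 / 6682.5 = 4.392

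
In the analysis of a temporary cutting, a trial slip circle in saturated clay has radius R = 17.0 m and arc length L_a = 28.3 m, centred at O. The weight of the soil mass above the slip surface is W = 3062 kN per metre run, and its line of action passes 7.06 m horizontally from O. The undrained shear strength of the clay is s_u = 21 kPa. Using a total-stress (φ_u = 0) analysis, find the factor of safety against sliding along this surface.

FS = 0.47

Taking moments about the centre O, the resisting moment is provided by the undrained shear strength acting along the arc:
M_R = s_u·L_a·R = 21·28.30·17.0 = 10103.1 kN·m/m
M_D = W·d = 3062·7.06 = 21617.7 kN·m/m
FS = M_R / M_D = 10103.1 / 21617.7 = 0.467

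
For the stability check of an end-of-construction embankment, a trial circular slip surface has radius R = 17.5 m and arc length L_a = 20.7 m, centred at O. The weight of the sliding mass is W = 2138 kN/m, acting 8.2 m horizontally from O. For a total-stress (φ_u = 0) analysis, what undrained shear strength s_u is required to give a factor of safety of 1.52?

FS = s_u·L_a·R / (W·d), so s_u = FS·W·d / (L_a·R).
s_u = 1.52·2138·8.2 / (20.70·17.5) = 26648.0 / 362.25 = 73.56 kPa

s_u = 73.6 kPa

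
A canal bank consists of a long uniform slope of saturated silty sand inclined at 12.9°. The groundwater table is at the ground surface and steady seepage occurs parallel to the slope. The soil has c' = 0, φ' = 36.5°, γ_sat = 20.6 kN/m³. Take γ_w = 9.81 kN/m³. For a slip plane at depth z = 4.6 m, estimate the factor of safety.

With seepage parallel to the slope and the water table at the surface, the effective normal stress on the slip plane uses the buoyant unit weight γ' = γ_sat − γ_w while the driving shear stress uses γ_sat:
FS = [c' + γ' z cos²β tanφ'] / [γ_sat z sinβ cosβ]
(For c' = 0 this reduces to FS = (γ'/γ_sat)·tanφ'/tanβ.)
γ' = 20.6 − 9.81 = 10.79 kN/m³
Numerator = 0.0 + 10.79·4.6·cos²12.9°·tan36.5° = 0.0 + 10.79·4.6·0.9502·0.7400 = 34.897 kPa
Denominator = 20.6·4.6·sin12.9°·cos12.9° = 20.6·4.6·0.2233·0.9748 = 20.621 kPa
FS = 34.897 / 20.621 = 1.692

FS = 1.69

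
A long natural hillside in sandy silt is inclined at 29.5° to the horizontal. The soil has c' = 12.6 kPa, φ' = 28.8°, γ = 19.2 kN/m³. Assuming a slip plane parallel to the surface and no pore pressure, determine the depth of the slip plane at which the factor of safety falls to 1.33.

z = 4.27 m

Setting FS = 1.33 in FS = [c' + γz cos²β tanφ'] / [γz sinβ cosβ] and solving for z:
z = c' / [γ cosβ (FS·sinβ − cosβ·tanφ')]
  = 12.6 / [19.2·cos29.5°·(1.33·sin29.5° − cos29.5°·tan28.8°)]
  = 12.6 / [19.2·0.8704·(1.33·0.4924 − 0.8704·0.5498)]
  = 12.6 / 2.9485 = 4.273 m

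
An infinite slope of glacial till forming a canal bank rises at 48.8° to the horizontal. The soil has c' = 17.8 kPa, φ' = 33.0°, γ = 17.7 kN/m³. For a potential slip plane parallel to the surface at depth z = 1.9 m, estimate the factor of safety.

FS = 1.64

For an infinite slope with a slip plane parallel to the surface (no pore pressure): FS = [c' + γz cos²β tanφ'] / [γz sinβ cosβ].
γz = 17.7·1.9 = 33.63 kN/m²
Numerator = 17.8 + 33.63·cos²48.8°·tan33.0° = 17.8 + 33.63·0.4339·0.6494 = 27.276 kPa
Denominator = 33.63·sin48.8°·cos48.8° = 33.63·0.7524·0.6587 = 16.667 kPa
FS = 27.276 / 16.667 = 1.636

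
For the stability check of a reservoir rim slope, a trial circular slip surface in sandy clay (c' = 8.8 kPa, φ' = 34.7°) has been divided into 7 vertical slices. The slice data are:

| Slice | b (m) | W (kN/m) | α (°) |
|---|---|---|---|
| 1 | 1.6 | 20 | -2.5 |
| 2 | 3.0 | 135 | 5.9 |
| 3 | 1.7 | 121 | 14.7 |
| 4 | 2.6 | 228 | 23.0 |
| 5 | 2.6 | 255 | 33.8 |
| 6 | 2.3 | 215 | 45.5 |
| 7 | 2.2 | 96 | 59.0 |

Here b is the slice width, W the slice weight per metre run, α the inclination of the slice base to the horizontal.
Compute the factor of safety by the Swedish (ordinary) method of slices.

Ordinary method of slices: FS = Σ[c'·Δl_i + (W_i cosα_i)·tanφ'] / Σ W_i sinα_i, with Δl_i = b_i / cosα_i.
Slice 1: Δl = 1.6/cos(-2.5°) = 1.602 m; N'_1 = 20·cos(-2.5°) = 20.0; c'Δl = 14.09; W sinα = -0.9
Slice 2: Δl = 3.0/cos5.9° = 3.016 m; N'_2 = 135·cos5.9° = 134.3; c'Δl = 26.54; W sinα = 13.9
Slice 3: Δl = 1.7/cos14.7° = 1.758 m; N'_3 = 121·cos14.7° = 117.0; c'Δl = 15.47; W sinα = 30.7
Slice 4: Δl = 2.6/cos23.0° = 2.825 m; N'_4 = 228·cos23.0° = 209.9; c'Δl = 24.86; W sinα = 89.1
Slice 5: Δl = 2.6/cos33.8° = 3.129 m; N'_5 = 255·cos33.8° = 211.9; c'Δl = 27.53; W sinα = 141.9
Slice 6: Δl = 2.3/cos45.5° = 3.281 m; N'_6 = 215·cos45.5° = 150.7; c'Δl = 28.88; W sinα = 153.3
Slice 7: Δl = 2.2/cos59.0° = 4.272 m; N'_7 = 96·cos59.0° = 49.4; c'Δl = 37.59; W sinα = 82.3
Σc'Δl = 175.0 kN/m; ΣN' = 893.2 kN/m; ΣW sinα = 510.3 kN/m
Resisting = 175.0 + 893.2·tan34.7° = 175.0 + 618.5 = 793.5 kN/m
FS = 793.5 / 510.3 = 1.555

FS = 1.55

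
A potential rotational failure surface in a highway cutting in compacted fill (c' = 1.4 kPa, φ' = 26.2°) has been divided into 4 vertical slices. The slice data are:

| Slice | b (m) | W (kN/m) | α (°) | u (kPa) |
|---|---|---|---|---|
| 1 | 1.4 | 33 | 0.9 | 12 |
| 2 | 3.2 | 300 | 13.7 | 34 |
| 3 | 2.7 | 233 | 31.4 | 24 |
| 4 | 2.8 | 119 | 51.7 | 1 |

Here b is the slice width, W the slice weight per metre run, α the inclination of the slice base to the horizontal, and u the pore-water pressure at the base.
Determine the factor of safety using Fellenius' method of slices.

Ordinary method of slices: FS = Σ[c'·Δl_i + (W_i cosα_i − u_i·Δl_i)·tanφ'] / Σ W_i sinα_i, with Δl_i = b_i / cosα_i.
Slice 1: Δl = 1.4/cos0.9° = 1.400 m; N'_1 = 33·cos0.9° − 12·1.400 = 16.2; c'Δl = 1.96; W sinα = 0.5
Slice 2: Δl = 3.2/cos13.7° = 3.294 m; N'_2 = 300·cos13.7° − 34·3.294 = 179.5; c'Δl = 4.61; W sinα = 71.1
Slice 3: Δl = 2.7/cos31.4° = 3.163 m; N'_3 = 233·cos31.4° − 24·3.163 = 123.0; c'Δl = 4.43; W sinα = 121.4
Slice 4: Δl = 2.8/cos51.7° = 4.518 m; N'_4 = 119·cos51.7° − 1·4.518 = 69.2; c'Δl = 6.32; W sinα = 93.4
Σc'Δl = 17.3 kN/m; ΣN' = 387.9 kN/m; ΣW sinα = 286.4 kN/m
Resisting = 17.3 + 387.9·tan26.2° = 17.3 + 190.9 = 208.2 kN/m
FS = 208.2 / 286.4 = 0.727

FS = 0.73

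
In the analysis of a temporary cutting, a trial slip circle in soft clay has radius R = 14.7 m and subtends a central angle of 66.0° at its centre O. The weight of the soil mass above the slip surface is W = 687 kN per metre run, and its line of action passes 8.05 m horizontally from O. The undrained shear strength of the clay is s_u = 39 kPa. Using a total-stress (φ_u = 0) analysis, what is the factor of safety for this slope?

FS = 1.76

Taking moments about the centre O, the resisting moment is provided by the undrained shear strength acting along the arc:
Arc length L_a = R·θ = 14.7·(66.0°·π/180) = 14.7·1.1519 = 16.93 m
M_R = s_u·L_a·R = 39·16.93·14.7 = 9707.8 kN·m/m
M_D = W·d = 687·8.05 = 5530.4 kN·m/m
FS = M_R / M_D = 9707.8 / 5530.4 = 1.755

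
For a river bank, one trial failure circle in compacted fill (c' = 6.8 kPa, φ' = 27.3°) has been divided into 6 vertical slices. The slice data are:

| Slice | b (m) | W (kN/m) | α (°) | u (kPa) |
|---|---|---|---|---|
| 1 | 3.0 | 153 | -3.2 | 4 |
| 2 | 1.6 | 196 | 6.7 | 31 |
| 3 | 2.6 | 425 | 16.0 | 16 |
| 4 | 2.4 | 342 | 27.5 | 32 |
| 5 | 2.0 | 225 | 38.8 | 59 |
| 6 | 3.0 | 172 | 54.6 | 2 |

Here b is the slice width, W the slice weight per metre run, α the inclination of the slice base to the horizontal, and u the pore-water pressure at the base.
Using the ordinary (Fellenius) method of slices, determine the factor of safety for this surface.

Ordinary method of slices: FS = Σ[c'·Δl_i + (W_i cosα_i − u_i·Δl_i)·tanφ'] / Σ W_i sinα_i, with Δl_i = b_i / cosα_i.
Slice 1: Δl = 3.0/cos(-3.2°) = 3.005 m; N'_1 = 153·cos(-3.2°) − 4·3.005 = 140.7; c'Δl = 20.43; W sinα = -8.5
Slice 2: Δl = 1.6/cos6.7° = 1.611 m; N'_2 = 196·cos6.7° − 31·1.611 = 144.7; c'Δl = 10.95; W sinα = 22.9
Slice 3: Δl = 2.6/cos16.0° = 2.705 m; N'_3 = 425·cos16.0° − 16·2.705 = 365.3; c'Δl = 18.39; W sinα = 117.1
Slice 4: Δl = 2.4/cos27.5° = 2.706 m; N'_4 = 342·cos27.5° − 32·2.706 = 216.8; c'Δl = 18.40; W sinα = 157.9
Slice 5: Δl = 2.0/cos38.8° = 2.566 m; N'_5 = 225·cos38.8° − 59·2.566 = 23.9; c'Δl = 17.45; W sinα = 141.0
Slice 6: Δl = 3.0/cos54.6° = 5.179 m; N'_6 = 172·cos54.6° − 2·5.179 = 89.3; c'Δl = 35.22; W sinα = 140.2
Σc'Δl = 120.8 kN/m; ΣN' = 980.7 kN/m; ΣW sinα = 570.6 kN/m
Resisting = 120.8 + 980.7·tan27.3° = 120.8 + 506.2 = 627.0 kN/m
FS = 627.0 / 570.6 = 1.099

FS = 1.10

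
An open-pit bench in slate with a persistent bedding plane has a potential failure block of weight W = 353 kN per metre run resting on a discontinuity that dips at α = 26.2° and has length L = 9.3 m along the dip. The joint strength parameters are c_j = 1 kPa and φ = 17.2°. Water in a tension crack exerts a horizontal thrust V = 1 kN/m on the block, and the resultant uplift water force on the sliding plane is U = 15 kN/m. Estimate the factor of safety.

FS = 0.65

Resolving the block weight along and normal to the plane and applying the Mohr–Coulomb strength on the joint:
N' = W cosα − U − V sinα = 353·cos26.2° − 15 − 1·sin26.2° = 301.3 kN/m
Driving force T = W sinα + V cosα = 353·sin26.2° + 1·cos26.2° = 156.7 kN/m
Resisting force R = c_j·L + N'·tanφ = 1·9.3 + 301.3·tan17.2° = 9.3 + 93.3 = 102.6 kN/m
FS = R / T = 102.6 / 156.7 = 0.654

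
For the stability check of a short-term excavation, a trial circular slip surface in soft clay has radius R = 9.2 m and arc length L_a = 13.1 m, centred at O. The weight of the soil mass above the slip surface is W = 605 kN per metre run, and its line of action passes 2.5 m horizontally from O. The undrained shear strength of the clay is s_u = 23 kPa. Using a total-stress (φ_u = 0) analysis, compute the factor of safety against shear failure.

FS = 1.83

Taking moments about the centre O, the resisting moment is provided by the undrained shear strength acting along the arc:
M_R = s_u·L_a·R = 23·13.10·9.2 = 2772.0 kN·m/m
M_D = W·d = 605·2.5 = 1512.5 kN·m/m
FS = M_R / M_D = 2772.0 / 1512.5 = 1.833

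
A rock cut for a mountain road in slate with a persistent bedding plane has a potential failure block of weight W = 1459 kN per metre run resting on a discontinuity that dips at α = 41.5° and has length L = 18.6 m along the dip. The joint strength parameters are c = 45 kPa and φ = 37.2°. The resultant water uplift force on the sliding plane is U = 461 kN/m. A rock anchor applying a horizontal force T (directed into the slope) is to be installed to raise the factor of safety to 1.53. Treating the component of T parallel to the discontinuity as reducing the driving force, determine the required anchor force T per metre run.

T = 99 kN/m

Resolving forces along and normal to the sliding plane, with the horizontal anchor force T adding T·sinα to the effective normal force and T·cosα acting up the plane against the driving force:
FS = [cL + (W cosα − U + T sinα) tanφ] / [W sinα − T cosα]
Without the anchor: N' = 631.7 kN/m, driving T_d = 966.8 kN/m, resisting R = 45·18.6 + 631.7·tan37.2° = 1316.5 kN/m, FS = 1.36.
Setting FS = 1.53 and solving for T:
1.53·(966.8 − T cos41.5°) = 1316.5 + T sin41.5°·tan37.2°
T·(sin41.5°·tan37.2° + 1.53·cos41.5°) = 1.53·966.8 − 1316.5
T·(0.6626·0.7590 + 1.53·0.7490) = 1479.1 − 1316.5 = 162.6
T·1.6489 = 162.6
T = 98.6 kN/m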